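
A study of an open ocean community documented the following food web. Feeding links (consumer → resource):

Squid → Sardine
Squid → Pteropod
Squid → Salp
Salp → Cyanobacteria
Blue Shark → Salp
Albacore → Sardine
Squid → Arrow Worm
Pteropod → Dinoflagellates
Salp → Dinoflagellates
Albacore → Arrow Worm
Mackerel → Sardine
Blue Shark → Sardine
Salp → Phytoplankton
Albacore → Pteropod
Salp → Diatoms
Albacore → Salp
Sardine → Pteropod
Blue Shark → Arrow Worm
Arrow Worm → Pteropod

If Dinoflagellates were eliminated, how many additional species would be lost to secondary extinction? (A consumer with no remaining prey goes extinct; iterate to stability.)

Remove Dinoflagellates.
Round 1: Pteropod (all prey gone) → extinct.
Round 2: Sardine (all prey gone), Arrow Worm (all prey gone) → extinct.
Round 3: Mackerel (all prey gone) → extinct.
No further losses. Total secondary extinctions: 4.

4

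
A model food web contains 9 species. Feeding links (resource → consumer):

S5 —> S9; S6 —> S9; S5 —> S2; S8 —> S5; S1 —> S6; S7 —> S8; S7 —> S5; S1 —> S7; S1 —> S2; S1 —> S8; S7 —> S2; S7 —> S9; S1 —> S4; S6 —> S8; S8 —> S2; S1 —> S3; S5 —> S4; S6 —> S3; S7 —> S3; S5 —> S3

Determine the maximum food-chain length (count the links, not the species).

4 links

One longest chain: S1 → S7 → S8 → S5 → S3.
It has 5 species and 4 links.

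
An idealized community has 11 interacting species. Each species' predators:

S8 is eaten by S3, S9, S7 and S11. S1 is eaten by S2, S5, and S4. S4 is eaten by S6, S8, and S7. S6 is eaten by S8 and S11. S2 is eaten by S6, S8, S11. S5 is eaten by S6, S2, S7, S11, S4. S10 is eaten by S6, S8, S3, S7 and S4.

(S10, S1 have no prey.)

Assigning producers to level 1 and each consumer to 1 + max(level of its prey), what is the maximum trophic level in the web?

Producers (level 1): S10, S1.
S1 → S5 → S2 → S6 → S8 → S9 gives S9 level 6.
No species has a prey at level 6, so no species reaches level 7.

6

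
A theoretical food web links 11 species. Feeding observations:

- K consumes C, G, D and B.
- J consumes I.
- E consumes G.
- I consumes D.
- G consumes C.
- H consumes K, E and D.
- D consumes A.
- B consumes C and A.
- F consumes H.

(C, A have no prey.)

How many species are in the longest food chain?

One longest chain: A → D → K → H → F.
It has 5 species and 4 links.

5 species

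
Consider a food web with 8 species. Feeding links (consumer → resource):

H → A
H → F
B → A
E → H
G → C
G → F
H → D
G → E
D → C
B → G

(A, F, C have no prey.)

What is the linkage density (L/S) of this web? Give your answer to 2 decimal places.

There are L = 10 links among S = 8 species.
L/S = 10/8 = 1.2500 ≈ 1.25.

L/S = 1.25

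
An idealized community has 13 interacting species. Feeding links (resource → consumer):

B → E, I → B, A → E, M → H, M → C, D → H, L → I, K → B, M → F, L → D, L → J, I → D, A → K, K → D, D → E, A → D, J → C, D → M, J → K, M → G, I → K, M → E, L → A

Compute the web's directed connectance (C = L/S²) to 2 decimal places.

C = 0.14

The web has S = 13 species and L = 23 feeding links.
C = L / S² = 23 / 169 = 0.1361 ≈ 0.14.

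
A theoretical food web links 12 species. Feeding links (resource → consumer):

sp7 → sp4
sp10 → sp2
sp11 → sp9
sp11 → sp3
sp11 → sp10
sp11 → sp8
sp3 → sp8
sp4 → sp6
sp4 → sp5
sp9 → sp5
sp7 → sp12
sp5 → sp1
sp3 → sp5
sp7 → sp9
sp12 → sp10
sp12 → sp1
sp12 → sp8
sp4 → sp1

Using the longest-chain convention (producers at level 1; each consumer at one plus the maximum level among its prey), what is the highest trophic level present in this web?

Producers (level 1): sp7, sp11.
sp7 → sp12 → sp10 → sp2 gives sp2 level 4.
No species has a prey at level 4, so no species reaches level 5.

4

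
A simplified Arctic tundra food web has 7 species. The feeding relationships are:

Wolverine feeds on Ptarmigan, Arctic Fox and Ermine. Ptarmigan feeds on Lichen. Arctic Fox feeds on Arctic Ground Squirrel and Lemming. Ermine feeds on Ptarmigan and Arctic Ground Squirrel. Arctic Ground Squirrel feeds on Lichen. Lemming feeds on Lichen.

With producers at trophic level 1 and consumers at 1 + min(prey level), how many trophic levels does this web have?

3

Producers (level 1): Lichen.
Following each consumer down to its lowest-level prey: Lichen → Ptarmigan → Ermine (levels 1 through 3).
All prey of Ermine (Ptarmigan 2, Arctic Ground Squirrel 2) are at level 2 or above, so Ermine is at level 1 + 2 = 3.
Every consumer has at least one prey at level 2 or below, so none exceeds level 3.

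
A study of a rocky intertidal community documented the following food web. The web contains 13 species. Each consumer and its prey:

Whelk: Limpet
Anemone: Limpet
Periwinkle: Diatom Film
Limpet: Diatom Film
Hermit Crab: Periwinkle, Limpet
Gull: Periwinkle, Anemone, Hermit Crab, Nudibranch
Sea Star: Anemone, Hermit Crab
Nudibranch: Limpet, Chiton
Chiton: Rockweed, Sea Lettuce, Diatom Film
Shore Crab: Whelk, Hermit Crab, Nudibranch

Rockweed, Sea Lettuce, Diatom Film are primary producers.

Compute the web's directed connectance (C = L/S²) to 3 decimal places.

C = 0.118

The web has S = 13 species and L = 20 feeding links.
C = L / S² = 20 / 169 = 0.1183 ≈ 0.118.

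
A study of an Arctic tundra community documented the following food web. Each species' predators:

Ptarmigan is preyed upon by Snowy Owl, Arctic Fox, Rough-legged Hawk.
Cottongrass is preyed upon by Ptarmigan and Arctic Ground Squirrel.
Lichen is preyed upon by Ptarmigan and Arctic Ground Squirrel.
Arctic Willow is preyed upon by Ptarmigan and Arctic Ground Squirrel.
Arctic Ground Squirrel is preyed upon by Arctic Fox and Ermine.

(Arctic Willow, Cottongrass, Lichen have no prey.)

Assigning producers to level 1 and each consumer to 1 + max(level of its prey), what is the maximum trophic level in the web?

Producers (level 1): Arctic Willow, Cottongrass, Lichen.
Arctic Willow → Ptarmigan → Arctic Fox gives Arctic Fox level 3.
No species has a prey at level 3, so no species reaches level 4.

3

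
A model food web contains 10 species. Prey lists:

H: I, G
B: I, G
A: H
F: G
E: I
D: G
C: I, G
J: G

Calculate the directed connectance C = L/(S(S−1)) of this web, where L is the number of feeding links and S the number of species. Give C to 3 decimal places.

The web has S = 10 species and L = 11 feeding links.
C = L / (S(S−1)) = 11 / 90 = 0.1222 ≈ 0.122.

C = 0.122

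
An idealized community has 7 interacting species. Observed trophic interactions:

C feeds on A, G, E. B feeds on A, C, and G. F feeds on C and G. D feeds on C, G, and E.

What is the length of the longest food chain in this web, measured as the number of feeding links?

2 links

One longest chain: A → C → B.
It has 3 species and 2 links.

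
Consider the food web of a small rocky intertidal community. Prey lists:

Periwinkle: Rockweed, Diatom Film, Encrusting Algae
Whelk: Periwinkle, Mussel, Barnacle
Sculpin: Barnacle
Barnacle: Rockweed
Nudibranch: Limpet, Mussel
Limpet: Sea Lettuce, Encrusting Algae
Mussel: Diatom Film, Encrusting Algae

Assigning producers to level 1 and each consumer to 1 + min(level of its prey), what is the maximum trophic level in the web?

Producers (level 1): Rockweed, Sea Lettuce, Diatom Film, Encrusting Algae.
Following each consumer down to its lowest-level prey: Rockweed → Barnacle → Sculpin (levels 1 through 3).
All prey of Sculpin (Barnacle 2) are at level 2 or above, so Sculpin is at level 1 + 2 = 3.
Every consumer has at least one prey at level 2 or below, so none exceeds level 3.

3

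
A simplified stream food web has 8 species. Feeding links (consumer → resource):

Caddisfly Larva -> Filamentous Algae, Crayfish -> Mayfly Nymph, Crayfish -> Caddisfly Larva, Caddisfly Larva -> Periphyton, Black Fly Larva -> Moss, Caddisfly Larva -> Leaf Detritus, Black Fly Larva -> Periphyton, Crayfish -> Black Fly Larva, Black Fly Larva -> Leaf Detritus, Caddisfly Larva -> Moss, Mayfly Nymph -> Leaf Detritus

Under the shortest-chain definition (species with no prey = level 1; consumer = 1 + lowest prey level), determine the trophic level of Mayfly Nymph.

Leaf Detritus has no prey (basal) → level 1.
Mayfly Nymph eats Leaf Detritus → level 2.

Trophic level 2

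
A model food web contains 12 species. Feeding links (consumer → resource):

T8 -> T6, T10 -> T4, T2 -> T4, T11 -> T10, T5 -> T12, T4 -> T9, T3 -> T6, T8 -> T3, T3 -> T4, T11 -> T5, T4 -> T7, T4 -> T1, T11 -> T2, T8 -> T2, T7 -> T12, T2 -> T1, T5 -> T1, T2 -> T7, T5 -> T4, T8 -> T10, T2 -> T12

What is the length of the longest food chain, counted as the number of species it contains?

5 species

One longest chain: T12 → T7 → T4 → T3 → T8.
It has 5 species and 4 links.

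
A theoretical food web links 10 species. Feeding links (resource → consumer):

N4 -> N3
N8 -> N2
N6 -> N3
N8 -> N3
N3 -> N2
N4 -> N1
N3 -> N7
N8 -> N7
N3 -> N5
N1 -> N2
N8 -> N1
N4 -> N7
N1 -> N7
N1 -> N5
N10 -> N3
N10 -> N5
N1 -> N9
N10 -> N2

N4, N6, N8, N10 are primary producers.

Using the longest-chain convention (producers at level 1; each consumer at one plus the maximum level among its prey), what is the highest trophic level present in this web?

Producers (level 1): N4, N6, N8, N10.
N4 → N3 → N2 gives N2 level 3.
No species has a prey at level 3, so no species reaches level 4.

3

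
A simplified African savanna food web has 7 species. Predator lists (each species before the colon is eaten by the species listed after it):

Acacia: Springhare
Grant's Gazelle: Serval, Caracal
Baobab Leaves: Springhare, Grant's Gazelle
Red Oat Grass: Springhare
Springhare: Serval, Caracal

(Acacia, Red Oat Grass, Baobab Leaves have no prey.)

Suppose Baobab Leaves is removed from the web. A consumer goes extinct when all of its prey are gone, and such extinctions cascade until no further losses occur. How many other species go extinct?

Remove Baobab Leaves.
Round 1: Grant's Gazelle (all prey gone) → extinct.
No further losses. Total secondary extinctions: 1.

1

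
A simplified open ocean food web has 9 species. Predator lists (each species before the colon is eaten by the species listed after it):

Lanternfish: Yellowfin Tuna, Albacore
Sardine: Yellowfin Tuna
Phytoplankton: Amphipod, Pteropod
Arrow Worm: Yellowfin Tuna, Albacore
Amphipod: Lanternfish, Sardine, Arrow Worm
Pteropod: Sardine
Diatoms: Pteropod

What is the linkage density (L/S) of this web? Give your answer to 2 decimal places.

There are L = 12 links among S = 9 species.
L/S = 12/9 = 1.3333 ≈ 1.33.

L/S = 1.33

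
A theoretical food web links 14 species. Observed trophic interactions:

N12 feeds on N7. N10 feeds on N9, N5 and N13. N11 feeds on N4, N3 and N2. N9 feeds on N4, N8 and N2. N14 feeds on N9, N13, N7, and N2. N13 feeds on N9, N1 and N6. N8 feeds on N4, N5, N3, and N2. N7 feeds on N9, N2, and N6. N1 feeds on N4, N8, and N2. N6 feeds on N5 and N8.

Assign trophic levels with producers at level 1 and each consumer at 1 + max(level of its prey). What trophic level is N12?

N2 is a producer → level 1.
N8 eats N2 (level 1); other prey at levels: N5 1, N3 1, N4 1 → level 2.
N9 eats N8 (level 2); other prey at levels: N2 1, N4 1 → level 3.
N7 eats N9 (level 3); other prey at levels: N2 1, N6 3 → level 4.
N12 eats N7 → level 5.

Trophic level 5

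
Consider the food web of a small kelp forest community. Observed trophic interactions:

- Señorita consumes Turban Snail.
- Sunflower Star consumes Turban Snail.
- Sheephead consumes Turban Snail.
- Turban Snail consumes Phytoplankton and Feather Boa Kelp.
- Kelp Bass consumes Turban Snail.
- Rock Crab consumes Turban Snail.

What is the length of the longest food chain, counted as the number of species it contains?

One longest chain: Feather Boa Kelp → Turban Snail → Señorita.
It has 3 species and 2 links.

3 species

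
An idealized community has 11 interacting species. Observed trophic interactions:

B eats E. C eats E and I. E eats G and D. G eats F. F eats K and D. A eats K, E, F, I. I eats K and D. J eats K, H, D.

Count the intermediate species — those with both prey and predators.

4

Intermediate species (has both prey and predators): F, I, G, E.
Count: 4.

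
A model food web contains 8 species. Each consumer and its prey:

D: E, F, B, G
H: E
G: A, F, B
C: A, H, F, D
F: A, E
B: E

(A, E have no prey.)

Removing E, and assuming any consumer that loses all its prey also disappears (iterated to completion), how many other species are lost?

Remove E.
Round 1: H (all prey gone), B (all prey gone) → extinct.
No further losses. Total secondary extinctions: 2.

2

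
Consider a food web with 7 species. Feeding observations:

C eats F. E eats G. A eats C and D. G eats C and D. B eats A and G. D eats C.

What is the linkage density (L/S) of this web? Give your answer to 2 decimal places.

There are L = 9 links among S = 7 species.
L/S = 9/7 = 1.2857 ≈ 1.29.

L/S = 1.29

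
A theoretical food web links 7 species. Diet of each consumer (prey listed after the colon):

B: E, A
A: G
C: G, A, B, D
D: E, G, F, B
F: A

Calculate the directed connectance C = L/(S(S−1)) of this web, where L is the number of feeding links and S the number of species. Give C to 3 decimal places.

The web has S = 7 species and L = 12 feeding links.
C = L / (S(S−1)) = 12 / 42 = 0.2857 ≈ 0.286.

C = 0.286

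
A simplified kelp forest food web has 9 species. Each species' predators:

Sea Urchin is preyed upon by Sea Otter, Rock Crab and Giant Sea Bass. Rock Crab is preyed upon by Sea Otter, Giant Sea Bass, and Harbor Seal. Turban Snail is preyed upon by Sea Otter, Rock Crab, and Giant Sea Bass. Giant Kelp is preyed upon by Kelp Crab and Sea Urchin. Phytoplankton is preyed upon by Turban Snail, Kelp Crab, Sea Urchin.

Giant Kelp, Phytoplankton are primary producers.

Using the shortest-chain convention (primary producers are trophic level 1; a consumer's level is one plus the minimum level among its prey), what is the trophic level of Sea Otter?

Trophic level 3

Phytoplankton is a producer → level 1.
Turban Snail eats Phytoplankton → level 2.
Sea Otter eats Turban Snail → level 3.
No prey of Sea Otter is below level 2, so 3 is the minimum.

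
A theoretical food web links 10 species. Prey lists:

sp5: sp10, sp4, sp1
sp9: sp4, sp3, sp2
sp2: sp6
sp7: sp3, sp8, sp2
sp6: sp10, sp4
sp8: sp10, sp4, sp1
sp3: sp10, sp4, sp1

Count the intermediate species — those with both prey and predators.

Intermediate species (has both prey and predators): sp3, sp8, sp6, sp2.
Count: 4.

4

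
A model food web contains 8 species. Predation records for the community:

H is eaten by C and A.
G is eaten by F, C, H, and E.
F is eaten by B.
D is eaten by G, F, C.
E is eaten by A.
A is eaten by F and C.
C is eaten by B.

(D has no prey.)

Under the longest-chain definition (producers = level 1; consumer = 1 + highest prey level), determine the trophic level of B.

D is a producer → level 1.
G eats D → level 2.
E eats G → level 3.
A eats E (level 3); other prey at levels: H 3 → level 4.
C eats A (level 4); other prey at levels: D 1, G 2, H 3 → level 5.
B eats C (level 5); other prey at levels: F 5 → level 6.

Trophic level 6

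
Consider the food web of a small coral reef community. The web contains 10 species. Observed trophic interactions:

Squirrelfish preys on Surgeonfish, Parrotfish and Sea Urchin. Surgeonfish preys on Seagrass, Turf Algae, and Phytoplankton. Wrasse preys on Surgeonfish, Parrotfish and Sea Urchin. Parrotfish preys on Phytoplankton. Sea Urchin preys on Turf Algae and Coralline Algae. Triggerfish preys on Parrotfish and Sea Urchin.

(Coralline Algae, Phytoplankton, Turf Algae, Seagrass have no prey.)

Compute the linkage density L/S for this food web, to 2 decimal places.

There are L = 14 links among S = 10 species.
L/S = 14/10 = 1.4000 ≈ 1.40.

L/S = 1.40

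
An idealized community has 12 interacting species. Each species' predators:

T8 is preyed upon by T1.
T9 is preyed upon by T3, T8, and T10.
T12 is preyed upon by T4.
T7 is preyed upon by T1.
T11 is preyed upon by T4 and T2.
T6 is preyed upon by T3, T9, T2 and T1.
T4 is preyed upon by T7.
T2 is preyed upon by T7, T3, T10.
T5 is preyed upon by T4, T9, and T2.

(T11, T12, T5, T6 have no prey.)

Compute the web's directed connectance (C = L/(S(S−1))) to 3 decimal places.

C = 0.144

The web has S = 12 species and L = 19 feeding links.
C = L / (S(S−1)) = 19 / 132 = 0.1439 ≈ 0.144.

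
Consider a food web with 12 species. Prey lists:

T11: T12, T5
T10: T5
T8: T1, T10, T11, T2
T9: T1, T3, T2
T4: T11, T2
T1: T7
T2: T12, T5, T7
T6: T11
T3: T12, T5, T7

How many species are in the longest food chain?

3 species

One longest chain: T7 → T1 → T8.
It has 3 species and 2 links.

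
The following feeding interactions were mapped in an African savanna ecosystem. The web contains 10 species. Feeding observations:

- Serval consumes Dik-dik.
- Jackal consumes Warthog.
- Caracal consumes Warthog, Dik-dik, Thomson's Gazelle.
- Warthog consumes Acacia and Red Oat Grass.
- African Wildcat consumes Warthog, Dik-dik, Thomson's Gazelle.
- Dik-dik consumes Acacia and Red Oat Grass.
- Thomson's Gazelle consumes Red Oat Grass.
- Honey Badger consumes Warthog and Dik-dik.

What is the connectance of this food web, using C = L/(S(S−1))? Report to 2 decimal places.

C = 0.17

The web has S = 10 species and L = 15 feeding links.
C = L / (S(S−1)) = 15 / 90 = 0.1667 ≈ 0.17.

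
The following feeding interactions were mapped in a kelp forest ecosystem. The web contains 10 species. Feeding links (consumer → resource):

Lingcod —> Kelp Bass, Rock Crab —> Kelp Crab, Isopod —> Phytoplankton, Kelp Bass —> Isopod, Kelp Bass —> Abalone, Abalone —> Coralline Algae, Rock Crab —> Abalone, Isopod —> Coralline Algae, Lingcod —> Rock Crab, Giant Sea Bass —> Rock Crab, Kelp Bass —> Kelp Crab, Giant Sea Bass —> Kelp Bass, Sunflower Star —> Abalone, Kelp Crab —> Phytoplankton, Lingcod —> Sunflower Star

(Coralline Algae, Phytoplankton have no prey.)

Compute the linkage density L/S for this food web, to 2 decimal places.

There are L = 15 links among S = 10 species.
L/S = 15/10 = 1.5000 ≈ 1.50.

L/S = 1.50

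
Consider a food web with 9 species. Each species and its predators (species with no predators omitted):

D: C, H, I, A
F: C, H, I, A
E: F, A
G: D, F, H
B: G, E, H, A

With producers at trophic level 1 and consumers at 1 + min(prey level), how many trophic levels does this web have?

4

Producers (level 1): B.
Following each consumer down to its lowest-level prey: B → G → D → I (levels 1 through 4).
All prey of I (D 3, F 3) are at level 3 or above, so I is at level 1 + 3 = 4.
Every consumer has at least one prey at level 3 or below, so none exceeds level 4.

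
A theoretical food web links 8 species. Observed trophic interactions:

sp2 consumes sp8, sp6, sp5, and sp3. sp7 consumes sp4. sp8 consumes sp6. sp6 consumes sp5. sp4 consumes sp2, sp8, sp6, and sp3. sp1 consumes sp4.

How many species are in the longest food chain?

6 species

One longest chain: sp5 → sp6 → sp8 → sp2 → sp4 → sp1.
It has 6 species and 5 links.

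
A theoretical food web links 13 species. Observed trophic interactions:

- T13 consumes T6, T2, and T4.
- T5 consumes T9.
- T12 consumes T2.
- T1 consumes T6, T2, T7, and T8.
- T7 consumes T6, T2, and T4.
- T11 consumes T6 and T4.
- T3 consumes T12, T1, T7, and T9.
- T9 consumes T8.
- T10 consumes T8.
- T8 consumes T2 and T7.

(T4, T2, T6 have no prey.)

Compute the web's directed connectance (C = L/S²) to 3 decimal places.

C = 0.130

The web has S = 13 species and L = 22 feeding links.
C = L / S² = 22 / 169 = 0.1302 ≈ 0.130.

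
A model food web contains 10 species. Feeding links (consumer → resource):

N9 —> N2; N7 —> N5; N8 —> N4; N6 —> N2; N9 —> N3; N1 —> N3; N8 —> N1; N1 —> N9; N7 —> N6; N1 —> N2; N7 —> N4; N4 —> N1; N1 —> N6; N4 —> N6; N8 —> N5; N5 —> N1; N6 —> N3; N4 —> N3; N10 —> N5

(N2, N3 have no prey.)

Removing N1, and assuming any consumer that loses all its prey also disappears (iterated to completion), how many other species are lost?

2

Remove N1.
Round 1: N5 (all prey gone) → extinct.
Round 2: N10 (all prey gone) → extinct.
No further losses. Total secondary extinctions: 2.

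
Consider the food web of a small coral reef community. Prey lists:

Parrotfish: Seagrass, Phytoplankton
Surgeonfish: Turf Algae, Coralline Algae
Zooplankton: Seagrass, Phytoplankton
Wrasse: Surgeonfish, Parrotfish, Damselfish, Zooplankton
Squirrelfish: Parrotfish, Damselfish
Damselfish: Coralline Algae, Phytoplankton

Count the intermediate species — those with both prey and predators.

Intermediate species (has both prey and predators): Surgeonfish, Parrotfish, Damselfish, Zooplankton.
Count: 4.

4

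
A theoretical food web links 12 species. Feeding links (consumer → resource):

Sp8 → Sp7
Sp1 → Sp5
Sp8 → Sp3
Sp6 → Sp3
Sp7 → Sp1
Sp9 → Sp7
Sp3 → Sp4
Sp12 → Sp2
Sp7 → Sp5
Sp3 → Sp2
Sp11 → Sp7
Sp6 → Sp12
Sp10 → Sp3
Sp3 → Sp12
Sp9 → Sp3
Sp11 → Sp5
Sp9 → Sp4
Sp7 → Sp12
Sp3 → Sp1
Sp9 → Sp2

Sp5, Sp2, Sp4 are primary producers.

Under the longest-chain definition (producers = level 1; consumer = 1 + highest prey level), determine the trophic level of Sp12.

Trophic level 2

Sp2 is a producer → level 1.
Sp12 eats Sp2 → level 2.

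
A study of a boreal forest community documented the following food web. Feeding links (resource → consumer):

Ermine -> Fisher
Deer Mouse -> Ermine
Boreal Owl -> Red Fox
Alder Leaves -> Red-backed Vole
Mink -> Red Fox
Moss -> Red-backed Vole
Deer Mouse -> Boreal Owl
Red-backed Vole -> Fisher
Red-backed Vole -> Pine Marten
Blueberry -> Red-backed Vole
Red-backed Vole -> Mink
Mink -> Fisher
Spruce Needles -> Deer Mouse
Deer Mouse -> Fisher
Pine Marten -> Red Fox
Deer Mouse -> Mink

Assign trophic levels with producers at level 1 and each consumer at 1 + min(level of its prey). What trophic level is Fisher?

Spruce Needles is a producer → level 1.
Deer Mouse eats Spruce Needles → level 2.
Fisher eats Deer Mouse → level 3.
No prey of Fisher is below level 2, so 3 is the minimum.

Trophic level 3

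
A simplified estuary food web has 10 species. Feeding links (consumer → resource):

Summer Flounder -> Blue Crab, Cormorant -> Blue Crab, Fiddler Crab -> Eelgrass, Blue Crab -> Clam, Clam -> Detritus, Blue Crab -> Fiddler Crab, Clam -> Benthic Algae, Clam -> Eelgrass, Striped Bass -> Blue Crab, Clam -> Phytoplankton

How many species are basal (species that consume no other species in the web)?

Basal species (no prey listed): Phytoplankton, Benthic Algae, Detritus, Eelgrass.
Count: 4.

4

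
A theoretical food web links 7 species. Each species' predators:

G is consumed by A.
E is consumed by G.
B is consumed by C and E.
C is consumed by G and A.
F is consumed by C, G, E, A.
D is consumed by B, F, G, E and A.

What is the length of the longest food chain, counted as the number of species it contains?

5 species

One longest chain: D → B → C → G → A.
It has 5 species and 4 links.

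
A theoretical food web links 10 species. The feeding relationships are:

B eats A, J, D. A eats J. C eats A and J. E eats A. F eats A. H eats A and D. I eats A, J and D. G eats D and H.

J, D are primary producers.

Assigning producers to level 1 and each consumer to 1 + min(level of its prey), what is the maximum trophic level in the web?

Producers (level 1): J, D.
Following each consumer down to its lowest-level prey: J → A → E (levels 1 through 3).
All prey of E (A 2) are at level 2 or above, so E is at level 1 + 2 = 3.
Every consumer has at least one prey at level 2 or below, so none exceeds level 3.

3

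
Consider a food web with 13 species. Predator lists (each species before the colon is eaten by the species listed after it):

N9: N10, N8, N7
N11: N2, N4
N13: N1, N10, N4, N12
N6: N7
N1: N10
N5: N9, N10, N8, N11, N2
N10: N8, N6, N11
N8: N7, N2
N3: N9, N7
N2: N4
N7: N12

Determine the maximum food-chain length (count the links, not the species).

One longest chain: N13 → N1 → N10 → N11 → N2 → N4.
It has 6 species and 5 links.

5 links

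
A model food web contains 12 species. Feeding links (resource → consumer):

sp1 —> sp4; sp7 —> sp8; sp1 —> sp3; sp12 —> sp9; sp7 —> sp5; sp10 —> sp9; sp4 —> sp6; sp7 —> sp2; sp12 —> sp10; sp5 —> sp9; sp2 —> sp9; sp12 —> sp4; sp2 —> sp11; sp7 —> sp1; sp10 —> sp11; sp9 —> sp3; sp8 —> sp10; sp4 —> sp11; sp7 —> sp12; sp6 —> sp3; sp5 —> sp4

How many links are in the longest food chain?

4 links

One longest chain: sp7 → sp12 → sp10 → sp9 → sp3.
It has 5 species and 4 links.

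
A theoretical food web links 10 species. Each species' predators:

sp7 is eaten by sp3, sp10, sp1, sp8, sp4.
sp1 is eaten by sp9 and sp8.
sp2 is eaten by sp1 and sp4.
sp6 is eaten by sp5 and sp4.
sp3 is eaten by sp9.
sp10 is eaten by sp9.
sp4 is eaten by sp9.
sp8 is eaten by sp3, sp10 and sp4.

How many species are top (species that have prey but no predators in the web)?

Top species (has prey, but nothing eats it): sp5, sp9.
Count: 2.

2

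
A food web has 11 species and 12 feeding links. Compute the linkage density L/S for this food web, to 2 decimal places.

L/S = 1.09

There are L = 12 links among S = 11 species.
L/S = 12/11 = 1.0909 ≈ 1.09.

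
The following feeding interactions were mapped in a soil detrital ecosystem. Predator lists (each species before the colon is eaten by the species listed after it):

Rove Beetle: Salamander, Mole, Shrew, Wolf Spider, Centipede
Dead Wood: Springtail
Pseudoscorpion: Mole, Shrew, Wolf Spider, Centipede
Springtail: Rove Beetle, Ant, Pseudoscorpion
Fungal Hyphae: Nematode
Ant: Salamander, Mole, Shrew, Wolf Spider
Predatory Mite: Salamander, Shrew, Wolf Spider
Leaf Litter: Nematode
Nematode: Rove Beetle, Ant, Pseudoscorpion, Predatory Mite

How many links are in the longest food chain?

3 links

One longest chain: Fungal Hyphae → Nematode → Predatory Mite → Salamander.
It has 4 species and 3 links.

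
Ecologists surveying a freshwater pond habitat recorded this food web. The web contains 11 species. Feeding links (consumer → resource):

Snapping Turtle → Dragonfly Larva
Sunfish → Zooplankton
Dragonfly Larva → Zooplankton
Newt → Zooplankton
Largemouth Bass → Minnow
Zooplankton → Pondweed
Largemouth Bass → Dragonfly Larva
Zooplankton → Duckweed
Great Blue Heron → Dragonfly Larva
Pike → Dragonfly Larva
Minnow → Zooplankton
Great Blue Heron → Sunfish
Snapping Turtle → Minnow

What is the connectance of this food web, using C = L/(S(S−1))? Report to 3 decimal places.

The web has S = 11 species and L = 13 feeding links.
C = L / (S(S−1)) = 13 / 110 = 0.1182 ≈ 0.118.

C = 0.118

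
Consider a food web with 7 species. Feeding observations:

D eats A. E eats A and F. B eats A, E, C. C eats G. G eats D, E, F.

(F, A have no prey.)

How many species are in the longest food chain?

5 species

One longest chain: F → E → G → C → B.
It has 5 species and 4 links.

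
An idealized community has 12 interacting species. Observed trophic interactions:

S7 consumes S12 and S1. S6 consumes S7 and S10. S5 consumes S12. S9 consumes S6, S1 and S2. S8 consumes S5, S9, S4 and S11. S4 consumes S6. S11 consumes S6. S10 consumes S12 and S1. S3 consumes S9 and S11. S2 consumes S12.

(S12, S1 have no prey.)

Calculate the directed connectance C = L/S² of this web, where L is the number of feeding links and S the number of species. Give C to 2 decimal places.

C = 0.13

The web has S = 12 species and L = 19 feeding links.
C = L / S² = 19 / 144 = 0.1319 ≈ 0.13.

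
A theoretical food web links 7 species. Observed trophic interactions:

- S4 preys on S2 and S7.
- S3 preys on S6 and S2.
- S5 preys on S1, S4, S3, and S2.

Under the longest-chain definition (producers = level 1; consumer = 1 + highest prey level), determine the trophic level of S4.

Trophic level 2

S2 is a producer → level 1.
S4 eats S2 (level 1); other prey at levels: S7 1 → level 2.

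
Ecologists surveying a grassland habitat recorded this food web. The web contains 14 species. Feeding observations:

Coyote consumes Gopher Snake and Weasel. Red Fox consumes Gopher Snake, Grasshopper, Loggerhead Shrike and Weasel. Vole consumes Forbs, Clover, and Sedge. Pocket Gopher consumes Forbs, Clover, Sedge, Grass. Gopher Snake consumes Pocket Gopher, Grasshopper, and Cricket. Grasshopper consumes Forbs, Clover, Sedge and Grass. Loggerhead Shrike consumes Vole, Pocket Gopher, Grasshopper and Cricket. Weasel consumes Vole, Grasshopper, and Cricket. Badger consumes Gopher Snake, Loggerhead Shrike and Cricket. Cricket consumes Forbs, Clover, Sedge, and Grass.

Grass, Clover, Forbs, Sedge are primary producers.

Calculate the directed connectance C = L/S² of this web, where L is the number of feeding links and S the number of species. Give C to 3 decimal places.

C = 0.173

The web has S = 14 species and L = 34 feeding links.
C = L / S² = 34 / 196 = 0.1735 ≈ 0.173.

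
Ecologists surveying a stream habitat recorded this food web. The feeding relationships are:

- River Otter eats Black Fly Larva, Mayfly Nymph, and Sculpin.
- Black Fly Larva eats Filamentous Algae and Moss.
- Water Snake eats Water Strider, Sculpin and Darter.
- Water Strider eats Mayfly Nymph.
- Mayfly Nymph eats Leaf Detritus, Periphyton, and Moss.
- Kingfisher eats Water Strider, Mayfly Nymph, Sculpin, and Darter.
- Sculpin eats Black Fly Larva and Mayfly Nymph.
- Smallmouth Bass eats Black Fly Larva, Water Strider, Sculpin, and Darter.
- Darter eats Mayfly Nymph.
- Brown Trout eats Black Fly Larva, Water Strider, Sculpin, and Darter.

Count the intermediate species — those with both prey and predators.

Intermediate species (has both prey and predators): Black Fly Larva, Mayfly Nymph, Sculpin, Water Strider, Darter.
Count: 5.

5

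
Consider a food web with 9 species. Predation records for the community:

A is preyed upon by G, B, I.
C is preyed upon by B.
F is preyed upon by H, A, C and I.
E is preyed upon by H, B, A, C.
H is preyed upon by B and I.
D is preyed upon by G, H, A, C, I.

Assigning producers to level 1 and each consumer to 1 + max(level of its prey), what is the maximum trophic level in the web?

3

Producers (level 1): D, F, E.
D → A → I gives I level 3.
No species has a prey at level 3, so no species reaches level 4.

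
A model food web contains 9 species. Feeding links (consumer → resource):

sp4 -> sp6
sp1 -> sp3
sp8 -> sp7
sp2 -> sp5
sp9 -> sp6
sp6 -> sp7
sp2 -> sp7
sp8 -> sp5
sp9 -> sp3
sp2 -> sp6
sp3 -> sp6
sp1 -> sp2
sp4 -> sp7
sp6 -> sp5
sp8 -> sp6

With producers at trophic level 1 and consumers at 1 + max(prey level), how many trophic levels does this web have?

4

Producers (level 1): sp5, sp7.
sp5 → sp6 → sp3 → sp9 gives sp9 level 4.
No species has a prey at level 4, so no species reaches level 5.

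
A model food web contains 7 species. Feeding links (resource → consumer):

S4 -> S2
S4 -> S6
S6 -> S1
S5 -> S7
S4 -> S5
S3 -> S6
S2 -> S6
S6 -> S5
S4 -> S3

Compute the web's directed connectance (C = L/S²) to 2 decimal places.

C = 0.18

The web has S = 7 species and L = 9 feeding links.
C = L / S² = 9 / 49 = 0.1837 ≈ 0.18.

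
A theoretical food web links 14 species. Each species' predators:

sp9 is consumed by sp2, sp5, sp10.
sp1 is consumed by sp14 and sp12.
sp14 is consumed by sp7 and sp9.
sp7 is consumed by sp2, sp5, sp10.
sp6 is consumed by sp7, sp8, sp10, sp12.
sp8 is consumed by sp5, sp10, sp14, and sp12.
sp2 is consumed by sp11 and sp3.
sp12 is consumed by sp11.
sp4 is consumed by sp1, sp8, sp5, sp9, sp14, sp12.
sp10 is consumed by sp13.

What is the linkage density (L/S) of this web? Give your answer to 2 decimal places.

There are L = 28 links among S = 14 species.
L/S = 28/14 = 2.0000 ≈ 2.00.

L/S = 2.00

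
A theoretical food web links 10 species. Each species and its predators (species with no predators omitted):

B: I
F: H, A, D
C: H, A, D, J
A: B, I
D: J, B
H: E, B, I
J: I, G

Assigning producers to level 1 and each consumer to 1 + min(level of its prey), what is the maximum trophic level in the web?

Producers (level 1): C, F.
Following each consumer down to its lowest-level prey: C → H → B (levels 1 through 3).
All prey of B (H 2, A 2, D 2) are at level 2 or above, so B is at level 1 + 2 = 3.
Every consumer has at least one prey at level 2 or below, so none exceeds level 3.

3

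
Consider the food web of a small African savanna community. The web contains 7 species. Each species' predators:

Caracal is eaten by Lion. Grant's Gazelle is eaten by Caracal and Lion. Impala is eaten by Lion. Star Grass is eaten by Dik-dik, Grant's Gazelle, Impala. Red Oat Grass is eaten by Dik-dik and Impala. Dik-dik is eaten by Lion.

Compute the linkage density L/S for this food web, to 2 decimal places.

There are L = 10 links among S = 7 species.
L/S = 10/7 = 1.4286 ≈ 1.43.

L/S = 1.43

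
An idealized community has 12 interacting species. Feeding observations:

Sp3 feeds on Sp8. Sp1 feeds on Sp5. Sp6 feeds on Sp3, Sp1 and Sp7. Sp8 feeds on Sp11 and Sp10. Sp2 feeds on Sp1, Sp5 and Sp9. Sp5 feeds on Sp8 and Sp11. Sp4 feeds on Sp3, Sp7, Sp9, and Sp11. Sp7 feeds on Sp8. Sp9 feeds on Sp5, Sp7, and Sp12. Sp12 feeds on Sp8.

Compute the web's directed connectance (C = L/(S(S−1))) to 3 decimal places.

C = 0.159

The web has S = 12 species and L = 21 feeding links.
C = L / (S(S−1)) = 21 / 132 = 0.1591 ≈ 0.159.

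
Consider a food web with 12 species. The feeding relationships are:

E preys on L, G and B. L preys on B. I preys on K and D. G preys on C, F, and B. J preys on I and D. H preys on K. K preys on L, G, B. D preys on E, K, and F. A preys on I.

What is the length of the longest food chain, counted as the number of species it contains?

One longest chain: F → G → K → D → I → A.
It has 6 species and 5 links.

6 species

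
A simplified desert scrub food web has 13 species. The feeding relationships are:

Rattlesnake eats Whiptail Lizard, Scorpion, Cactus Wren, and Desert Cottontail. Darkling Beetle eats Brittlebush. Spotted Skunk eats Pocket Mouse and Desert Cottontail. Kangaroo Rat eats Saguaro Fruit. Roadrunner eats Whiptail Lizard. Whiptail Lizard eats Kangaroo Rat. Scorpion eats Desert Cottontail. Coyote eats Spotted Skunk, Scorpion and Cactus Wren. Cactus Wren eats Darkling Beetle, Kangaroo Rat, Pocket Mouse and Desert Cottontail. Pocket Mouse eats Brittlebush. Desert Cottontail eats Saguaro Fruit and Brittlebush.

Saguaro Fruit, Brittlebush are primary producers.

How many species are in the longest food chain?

4 species

One longest chain: Saguaro Fruit → Desert Cottontail → Scorpion → Rattlesnake.
It has 4 species and 3 links.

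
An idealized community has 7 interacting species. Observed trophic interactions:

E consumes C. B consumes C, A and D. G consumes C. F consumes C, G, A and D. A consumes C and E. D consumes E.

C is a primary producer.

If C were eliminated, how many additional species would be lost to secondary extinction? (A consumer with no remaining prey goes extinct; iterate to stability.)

Remove C.
Round 1: E (all prey gone), G (all prey gone) → extinct.
Round 2: A (all prey gone), D (all prey gone) → extinct.
Round 3: F (all prey gone), B (all prey gone) → extinct.
No further losses. Total secondary extinctions: 6.

6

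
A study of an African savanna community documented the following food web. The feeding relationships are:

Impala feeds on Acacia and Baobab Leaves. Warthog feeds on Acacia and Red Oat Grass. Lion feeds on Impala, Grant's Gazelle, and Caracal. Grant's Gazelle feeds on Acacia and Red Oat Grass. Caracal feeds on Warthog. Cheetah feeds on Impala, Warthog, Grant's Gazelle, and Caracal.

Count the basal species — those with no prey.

Basal species (no prey listed): Red Oat Grass, Baobab Leaves, Acacia.
Count: 3.

3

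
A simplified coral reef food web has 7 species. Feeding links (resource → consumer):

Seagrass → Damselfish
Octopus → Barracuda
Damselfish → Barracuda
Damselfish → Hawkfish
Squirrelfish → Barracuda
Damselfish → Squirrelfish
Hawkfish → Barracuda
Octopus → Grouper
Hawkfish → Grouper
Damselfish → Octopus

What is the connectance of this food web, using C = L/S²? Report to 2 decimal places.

The web has S = 7 species and L = 10 feeding links.
C = L / S² = 10 / 49 = 0.2041 ≈ 0.20.

C = 0.20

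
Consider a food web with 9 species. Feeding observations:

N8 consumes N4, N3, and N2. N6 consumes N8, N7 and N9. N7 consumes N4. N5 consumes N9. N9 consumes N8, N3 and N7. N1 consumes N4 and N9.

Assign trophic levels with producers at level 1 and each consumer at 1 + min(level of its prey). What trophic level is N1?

N4 is a producer → level 1.
N1 eats N4 → level 2.

Trophic level 2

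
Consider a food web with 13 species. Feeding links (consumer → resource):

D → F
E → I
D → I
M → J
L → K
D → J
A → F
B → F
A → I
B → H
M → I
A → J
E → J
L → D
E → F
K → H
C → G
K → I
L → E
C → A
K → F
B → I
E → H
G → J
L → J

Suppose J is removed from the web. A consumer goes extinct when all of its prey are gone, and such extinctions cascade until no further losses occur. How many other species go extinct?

1

Remove J.
Round 1: G (all prey gone) → extinct.
No further losses. Total secondary extinctions: 1.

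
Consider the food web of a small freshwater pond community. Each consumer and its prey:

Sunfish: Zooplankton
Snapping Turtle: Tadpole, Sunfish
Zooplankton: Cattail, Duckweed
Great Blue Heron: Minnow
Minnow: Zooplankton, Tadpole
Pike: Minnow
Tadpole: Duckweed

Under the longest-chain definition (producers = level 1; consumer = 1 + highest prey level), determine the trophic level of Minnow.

Trophic level 3

Cattail is a producer → level 1.
Zooplankton eats Cattail (level 1); other prey at levels: Duckweed 1 → level 2.
Minnow eats Zooplankton (level 2); other prey at levels: Tadpole 2 → level 3.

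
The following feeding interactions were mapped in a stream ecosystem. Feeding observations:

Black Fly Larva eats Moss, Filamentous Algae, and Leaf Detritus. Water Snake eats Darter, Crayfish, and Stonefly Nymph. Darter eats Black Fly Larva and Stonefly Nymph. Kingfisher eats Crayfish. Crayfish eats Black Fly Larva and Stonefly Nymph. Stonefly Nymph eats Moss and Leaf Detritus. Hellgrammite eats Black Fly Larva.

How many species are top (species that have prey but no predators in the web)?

3

Top species (has prey, but nothing eats it): Hellgrammite, Kingfisher, Water Snake.
Count: 3.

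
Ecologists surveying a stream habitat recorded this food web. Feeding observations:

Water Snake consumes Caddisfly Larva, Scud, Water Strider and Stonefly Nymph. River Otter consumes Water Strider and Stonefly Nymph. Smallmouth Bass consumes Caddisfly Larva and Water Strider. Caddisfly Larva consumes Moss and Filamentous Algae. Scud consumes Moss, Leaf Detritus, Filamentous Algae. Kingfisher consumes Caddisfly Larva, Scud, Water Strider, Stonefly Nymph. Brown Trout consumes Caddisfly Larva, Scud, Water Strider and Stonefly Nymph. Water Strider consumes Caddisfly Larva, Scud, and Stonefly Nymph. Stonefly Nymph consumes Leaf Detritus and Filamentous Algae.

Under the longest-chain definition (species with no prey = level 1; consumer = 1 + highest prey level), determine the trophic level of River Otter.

Filamentous Algae has no prey (basal) → level 1.
Caddisfly Larva eats Filamentous Algae (level 1); other prey at levels: Moss 1 → level 2.
Water Strider eats Caddisfly Larva (level 2); other prey at levels: Scud 2, Stonefly Nymph 2 → level 3.
River Otter eats Water Strider (level 3); other prey at levels: Stonefly Nymph 2 → level 4.

Trophic level 4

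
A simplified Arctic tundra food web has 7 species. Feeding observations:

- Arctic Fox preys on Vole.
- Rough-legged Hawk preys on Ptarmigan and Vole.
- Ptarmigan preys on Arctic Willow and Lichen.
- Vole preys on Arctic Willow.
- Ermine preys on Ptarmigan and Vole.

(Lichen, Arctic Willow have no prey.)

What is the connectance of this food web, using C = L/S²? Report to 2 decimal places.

C = 0.16

The web has S = 7 species and L = 8 feeding links.
C = L / S² = 8 / 49 = 0.1633 ≈ 0.16.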